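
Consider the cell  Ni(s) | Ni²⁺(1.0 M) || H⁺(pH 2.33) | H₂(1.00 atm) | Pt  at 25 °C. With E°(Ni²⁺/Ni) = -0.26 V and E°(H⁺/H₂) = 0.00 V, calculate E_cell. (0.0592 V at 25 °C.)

0.12 V

The hydrogen couple is the cathode, so E°_cell = 0.26 V; n = 2.
[H⁺] = 10^(−2.33) = 0.0047 M, and Q = [Ni²⁺]·P(H₂) / [H⁺]^2 = 4.57 × 10^4.
E = E° − (0.0592/2) log Q = 0.26 − (0.0592/2)(4.660) = 0.122 V.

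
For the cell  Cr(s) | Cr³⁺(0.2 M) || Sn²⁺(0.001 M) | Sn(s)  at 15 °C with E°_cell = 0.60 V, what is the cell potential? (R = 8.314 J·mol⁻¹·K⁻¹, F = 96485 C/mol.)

Balancing electrons gives n = 6; the reaction quotient is Q = [Cr³⁺]^2/[Sn²⁺]^3 = 4 × 10^7.
E = E° − (RT/nF) ln Q = 0.60 − (8.314×288)/(6×96485) × (17.504) = 0.600 − 0.072 = 0.528 V.

0.528 V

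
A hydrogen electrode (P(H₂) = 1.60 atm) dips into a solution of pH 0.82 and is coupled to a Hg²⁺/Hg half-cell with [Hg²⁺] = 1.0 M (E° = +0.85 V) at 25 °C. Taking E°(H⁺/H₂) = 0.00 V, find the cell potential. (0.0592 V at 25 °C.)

0.90 V

The Hg²⁺/Hg couple is the cathode, so E°_cell = 0.85 V; n = 2.
[H⁺] = 10^(−0.82) = 0.15 M, and Q = [H⁺]^2 / ([Hg²⁺]·P(H₂)) = 0.0143.
E = E° − (0.0592/2) log Q = 0.85 − (0.0592/2)(-1.844) = 0.905 V.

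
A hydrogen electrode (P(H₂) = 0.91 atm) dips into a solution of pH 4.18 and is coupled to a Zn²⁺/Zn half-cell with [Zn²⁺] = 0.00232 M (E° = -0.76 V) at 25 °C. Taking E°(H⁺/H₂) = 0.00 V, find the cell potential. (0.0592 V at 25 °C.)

0.59 V

The hydrogen couple is the cathode, so E°_cell = 0.76 V; n = 2.
[H⁺] = 10^(−4.18) = 6.6 × 10^-5 M, and Q = [Zn²⁺]·P(H₂) / [H⁺]^2 = 4.84 × 10^5.
E = E° − (0.0592/2) log Q = 0.76 − (0.0592/2)(5.685) = 0.592 V.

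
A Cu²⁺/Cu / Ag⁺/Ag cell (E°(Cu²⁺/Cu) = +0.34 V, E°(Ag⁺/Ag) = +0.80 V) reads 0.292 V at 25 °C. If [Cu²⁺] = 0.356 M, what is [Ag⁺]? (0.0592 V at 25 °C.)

8.7 × 10^-4 M

From the Nernst equation, log Q = n(E° − E)/0.0592 = 2(0.46 − 0.292)/0.0592 = 5.676, so Q = 4.74 × 10^5.
With Q = [Cu²⁺]/[Ag⁺]^2 and the known concentrations, [Ag⁺]^2 in the denominator gives [Ag⁺] = 8.7 × 10^-4 M.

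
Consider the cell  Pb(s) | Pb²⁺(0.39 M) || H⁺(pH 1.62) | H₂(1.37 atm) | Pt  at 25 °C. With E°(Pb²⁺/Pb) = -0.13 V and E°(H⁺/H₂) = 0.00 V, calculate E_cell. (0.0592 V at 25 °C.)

The hydrogen couple is the cathode, so E°_cell = 0.13 V; n = 2.
[H⁺] = 10^(−1.62) = 0.024 M, and Q = [Pb²⁺]·P(H₂) / [H⁺]^2 = 929.
E = E° − (0.0592/2) log Q = 0.13 − (0.0592/2)(2.968) = 0.042 V.

0.042 V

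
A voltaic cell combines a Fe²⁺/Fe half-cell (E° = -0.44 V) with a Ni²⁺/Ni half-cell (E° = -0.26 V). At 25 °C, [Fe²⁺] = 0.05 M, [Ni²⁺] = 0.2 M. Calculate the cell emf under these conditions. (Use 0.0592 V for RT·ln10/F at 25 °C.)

0.198 V

The Ni²⁺/Ni couple has the higher reduction potential and acts as the cathode, so E°_cell = -0.26 − (-0.44) = 0.18 V.
Balancing electrons gives n = 2; the reaction quotient is Q = [Fe²⁺]/[Ni²⁺] = 0.250.
At 25 °C, E = E° − (0.0592/n) log Q = 0.18 − (0.0592/2)(-0.602) = 0.180 + 0.018 = 0.198 V.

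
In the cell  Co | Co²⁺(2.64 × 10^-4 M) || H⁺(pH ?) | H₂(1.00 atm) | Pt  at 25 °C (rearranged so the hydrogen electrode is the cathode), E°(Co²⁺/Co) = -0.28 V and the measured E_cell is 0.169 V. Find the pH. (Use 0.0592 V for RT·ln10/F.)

pH = 3.66

E°_cell = 0.28 V and n = 2.
log Q = n(E° − E)/0.0592 = 2×(0.28 − 0.169)/0.0592 = 3.750.
With Q = [Co²⁺]·P(H₂) / [H⁺]^2, solving for [H⁺] gives log[H⁺] = -3.664, so pH = 3.66.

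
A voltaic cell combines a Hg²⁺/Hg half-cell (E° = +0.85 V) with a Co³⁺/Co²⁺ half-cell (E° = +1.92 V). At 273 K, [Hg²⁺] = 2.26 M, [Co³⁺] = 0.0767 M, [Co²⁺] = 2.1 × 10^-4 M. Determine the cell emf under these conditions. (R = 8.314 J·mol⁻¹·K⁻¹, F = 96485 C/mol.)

1.20 V

The Co³⁺/Co²⁺ couple has the higher reduction potential and acts as the cathode, so E°_cell = +1.92 − (+0.85) = 1.07 V.
Balancing electrons gives n = 2; the reaction quotient is Q = [Hg²⁺]·[Co²⁺]^2/[Co³⁺]^2 = 1.69 × 10^-5.
E = E° − (RT/nF) ln Q = 1.07 − (8.314×273)/(2×96485) × (-10.986) = 1.070 + 0.129 = 1.199 V.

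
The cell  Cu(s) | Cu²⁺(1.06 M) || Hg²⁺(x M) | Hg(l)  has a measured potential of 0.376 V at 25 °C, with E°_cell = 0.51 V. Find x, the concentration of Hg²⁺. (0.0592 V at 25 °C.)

3.1 × 10^-5 M

From the Nernst equation, log Q = n(E° − E)/0.0592 = 2(0.51 − 0.376)/0.0592 = 4.527, so Q = 3.37 × 10^4.
With Q = [Cu²⁺]/[Hg²⁺] and the known concentrations, [Hg²⁺] in the denominator gives [Hg²⁺] = 3.1 × 10^-5 M.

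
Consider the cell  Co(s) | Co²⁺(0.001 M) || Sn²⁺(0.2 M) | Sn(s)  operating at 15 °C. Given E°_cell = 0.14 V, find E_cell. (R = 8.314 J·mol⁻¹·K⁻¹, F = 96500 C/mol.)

Balancing electrons gives n = 2; the reaction quotient is Q = [Co²⁺]/[Sn²⁺] = 0.00500.
E = E° − (RT/nF) ln Q = 0.14 − (8.314×288)/(2×96500) × (-5.298) = 0.140 + 0.066 = 0.206 V.

0.206 V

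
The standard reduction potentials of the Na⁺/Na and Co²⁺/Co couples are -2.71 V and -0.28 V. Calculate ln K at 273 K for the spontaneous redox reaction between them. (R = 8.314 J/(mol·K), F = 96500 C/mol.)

ln K = 206.6

E°_cell = -0.28 − (-2.71) = 2.43 V, with n = 2 electrons transferred.
At equilibrium E = 0, so the Nernst equation gives ln K = nFE°/RT = (2)(96500)(2.43)/((8.314)(273)) = 206.63.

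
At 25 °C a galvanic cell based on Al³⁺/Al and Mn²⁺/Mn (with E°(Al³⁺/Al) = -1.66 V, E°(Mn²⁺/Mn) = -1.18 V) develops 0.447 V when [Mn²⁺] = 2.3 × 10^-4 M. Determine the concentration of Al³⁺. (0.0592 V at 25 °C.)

1.6 × 10^-4 M

From the Nernst equation, log Q = n(E° − E)/0.0592 = 6(0.48 − 0.447)/0.0592 = 3.345, so Q = 2210.
With Q = [Al³⁺]^2/[Mn²⁺]^3 and the known concentrations, [Al³⁺]^2 in the numerator gives [Al³⁺] = 1.6 × 10^-4 M.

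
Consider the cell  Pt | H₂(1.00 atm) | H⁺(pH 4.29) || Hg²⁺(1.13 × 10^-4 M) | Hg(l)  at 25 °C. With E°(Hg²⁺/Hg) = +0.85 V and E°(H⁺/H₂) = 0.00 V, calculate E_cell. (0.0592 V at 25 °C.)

The Hg²⁺/Hg couple is the cathode, so E°_cell = 0.85 V; n = 2.
[H⁺] = 10^(−4.29) = 5.1 × 10^-5 M, and Q = [H⁺]^2 / ([Hg²⁺]·P(H₂)) = 2.33 × 10^-5.
E = E° − (0.0592/2) log Q = 0.85 − (0.0592/2)(-4.633) = 0.987 V.

0.99 V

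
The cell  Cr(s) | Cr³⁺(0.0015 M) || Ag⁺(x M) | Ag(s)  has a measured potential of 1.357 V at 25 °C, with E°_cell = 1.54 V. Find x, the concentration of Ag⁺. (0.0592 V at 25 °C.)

From the Nernst equation, log Q = n(E° − E)/0.0592 = 3(1.54 − 1.357)/0.0592 = 9.274, so Q = 1.88 × 10^9.
With Q = [Cr³⁺]/[Ag⁺]^3 and the known concentrations, [Ag⁺]^3 in the denominator gives [Ag⁺] = 9.3 × 10^-5 M.

9.3 × 10^-5 M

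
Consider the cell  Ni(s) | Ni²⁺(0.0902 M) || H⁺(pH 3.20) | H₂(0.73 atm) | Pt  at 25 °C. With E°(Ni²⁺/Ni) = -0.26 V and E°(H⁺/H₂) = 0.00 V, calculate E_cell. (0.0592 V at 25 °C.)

The hydrogen couple is the cathode, so E°_cell = 0.26 V; n = 2.
[H⁺] = 10^(−3.20) = 6.3 × 10^-4 M, and Q = [Ni²⁺]·P(H₂) / [H⁺]^2 = 1.65 × 10^5.
E = E° − (0.0592/2) log Q = 0.26 − (0.0592/2)(5.219) = 0.106 V.

0.11 V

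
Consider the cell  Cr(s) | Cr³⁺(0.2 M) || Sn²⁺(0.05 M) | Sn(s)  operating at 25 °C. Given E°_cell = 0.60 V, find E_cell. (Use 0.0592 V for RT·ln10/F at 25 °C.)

Balancing electrons gives n = 6; the reaction quotient is Q = [Cr³⁺]^2/[Sn²⁺]^3 = 320.
At 25 °C, E = E° − (0.0592/n) log Q = 0.60 − (0.0592/6)(2.505) = 0.600 − 0.025 = 0.575 V.

0.575 V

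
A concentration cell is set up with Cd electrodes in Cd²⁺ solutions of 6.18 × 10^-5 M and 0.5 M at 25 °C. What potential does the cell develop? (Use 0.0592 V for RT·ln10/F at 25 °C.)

0.12 V

Both half-cells are Cd²⁺/Cd, so E°_cell = 0. The concentrated side is the cathode; the cell reaction moves Cd²⁺ from high to low concentration with n = 2.
Q = [Cd²⁺]_dilute/[Cd²⁺]_conc = 6.18 × 10^-5/0.5 = 1.24 × 10^-4.
E = 0 − (0.0592/2) log Q = −(0.0592/2)(-3.908) = 0.1157 V.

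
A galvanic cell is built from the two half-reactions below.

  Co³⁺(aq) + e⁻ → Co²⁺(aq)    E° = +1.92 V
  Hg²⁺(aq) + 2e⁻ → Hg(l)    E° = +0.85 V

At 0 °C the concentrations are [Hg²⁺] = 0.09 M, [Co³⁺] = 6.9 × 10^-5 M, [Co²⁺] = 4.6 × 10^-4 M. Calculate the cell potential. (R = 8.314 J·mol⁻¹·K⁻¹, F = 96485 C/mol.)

1.05 V

The Co³⁺/Co²⁺ couple has the higher reduction potential and acts as the cathode, so E°_cell = +1.92 − (+0.85) = 1.07 V.
Balancing electrons gives n = 2; the reaction quotient is Q = [Hg²⁺]·[Co²⁺]^2/[Co³⁺]^2 = 4.00.
E = E° − (RT/nF) ln Q = 1.07 − (8.314×273)/(2×96485) × (1.386) = 1.070 − 0.016 = 1.054 V.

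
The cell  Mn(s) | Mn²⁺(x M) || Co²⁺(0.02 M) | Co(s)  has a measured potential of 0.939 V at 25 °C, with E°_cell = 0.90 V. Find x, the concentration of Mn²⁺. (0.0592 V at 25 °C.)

9.6 × 10^-4 M

From the Nernst equation, log Q = n(E° − E)/0.0592 = 2(0.90 − 0.939)/0.0592 = -1.318, so Q = 0.0481.
With Q = [Mn²⁺]/[Co²⁺] and the known concentrations, [Mn²⁺] in the numerator gives [Mn²⁺] = 9.6 × 10^-4 M.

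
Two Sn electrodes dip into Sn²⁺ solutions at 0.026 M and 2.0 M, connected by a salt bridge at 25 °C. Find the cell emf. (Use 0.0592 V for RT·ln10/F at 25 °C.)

0.056 V

Both half-cells are Sn²⁺/Sn, so E°_cell = 0. The concentrated side is the cathode; the cell reaction moves Sn²⁺ from high to low concentration with n = 2.
Q = [Sn²⁺]_dilute/[Sn²⁺]_conc = 0.026/2.0 = 0.0130.
E = 0 − (0.0592/2) log Q = −(0.0592/2)(-1.886) = 0.0558 V.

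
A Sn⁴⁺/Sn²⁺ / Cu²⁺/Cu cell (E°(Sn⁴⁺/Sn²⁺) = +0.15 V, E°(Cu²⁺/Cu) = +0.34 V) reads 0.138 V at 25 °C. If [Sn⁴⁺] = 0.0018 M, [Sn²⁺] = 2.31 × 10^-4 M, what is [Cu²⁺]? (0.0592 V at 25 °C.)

0.14 M

From the Nernst equation, log Q = n(E° − E)/0.0592 = 2(0.19 − 0.138)/0.0592 = 1.757, so Q = 57.1.
With Q = [Sn⁴⁺]/([Sn²⁺]·[Cu²⁺]) and the known concentrations, [Cu²⁺] in the denominator gives [Cu²⁺] = 0.14 M.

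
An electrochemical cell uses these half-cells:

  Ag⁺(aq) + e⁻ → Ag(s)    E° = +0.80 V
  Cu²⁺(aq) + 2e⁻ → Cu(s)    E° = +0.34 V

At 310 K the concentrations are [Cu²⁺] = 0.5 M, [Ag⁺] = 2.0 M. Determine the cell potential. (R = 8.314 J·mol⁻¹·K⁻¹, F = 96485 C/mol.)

0.488 V

The Ag⁺/Ag couple has the higher reduction potential and acts as the cathode, so E°_cell = +0.80 − (+0.34) = 0.46 V.
Balancing electrons gives n = 2; the reaction quotient is Q = [Cu²⁺]/[Ag⁺]^2 = 0.125.
E = E° − (RT/nF) ln Q = 0.46 − (8.314×310)/(2×96485) × (-2.079) = 0.460 + 0.028 = 0.488 V.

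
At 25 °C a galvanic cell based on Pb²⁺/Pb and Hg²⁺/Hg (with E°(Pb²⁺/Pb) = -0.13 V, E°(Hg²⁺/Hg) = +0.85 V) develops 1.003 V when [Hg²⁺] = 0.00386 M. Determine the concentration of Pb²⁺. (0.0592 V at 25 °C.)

From the Nernst equation, log Q = n(E° − E)/0.0592 = 2(0.98 − 1.003)/0.0592 = -0.777, so Q = 0.167.
With Q = [Pb²⁺]/[Hg²⁺] and the known concentrations, [Pb²⁺] in the numerator gives [Pb²⁺] = 6.5 × 10^-4 M.

6.5 × 10^-4 M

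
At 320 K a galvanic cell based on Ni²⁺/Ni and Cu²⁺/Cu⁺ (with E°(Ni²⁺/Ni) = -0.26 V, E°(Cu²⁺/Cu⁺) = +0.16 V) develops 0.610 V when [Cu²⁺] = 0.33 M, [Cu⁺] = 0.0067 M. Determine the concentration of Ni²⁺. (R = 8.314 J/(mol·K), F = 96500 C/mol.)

0.0025 M

From the Nernst equation, ln Q = nF(E° − E)/RT = 2×96500×(0.42 − 0.610)/(8.314×320) = -13.783, so Q = 1.03 × 10^-6.
With Q = [Ni²⁺]·[Cu⁺]^2/[Cu²⁺]^2 and the known concentrations, [Ni²⁺] in the numerator gives [Ni²⁺] = 0.0025 M.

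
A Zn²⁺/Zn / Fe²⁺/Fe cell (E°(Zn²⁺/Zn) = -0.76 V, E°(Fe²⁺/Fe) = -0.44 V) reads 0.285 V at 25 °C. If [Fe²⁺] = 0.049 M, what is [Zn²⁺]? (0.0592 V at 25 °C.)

0.75 M

From the Nernst equation, log Q = n(E° − E)/0.0592 = 2(0.32 − 0.285)/0.0592 = 1.182, so Q = 15.2.
With Q = [Zn²⁺]/[Fe²⁺] and the known concentrations, [Zn²⁺] in the numerator gives [Zn²⁺] = 0.75 M.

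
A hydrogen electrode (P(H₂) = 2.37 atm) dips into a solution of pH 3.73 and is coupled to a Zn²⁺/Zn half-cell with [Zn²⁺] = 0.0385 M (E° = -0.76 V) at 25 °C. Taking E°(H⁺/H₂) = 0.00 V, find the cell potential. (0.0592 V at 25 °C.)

The hydrogen couple is the cathode, so E°_cell = 0.76 V; n = 2.
[H⁺] = 10^(−3.73) = 1.9 × 10^-4 M, and Q = [Zn²⁺]·P(H₂) / [H⁺]^2 = 2.63 × 10^6.
E = E° − (0.0592/2) log Q = 0.76 − (0.0592/2)(6.420) = 0.570 V.

0.57 V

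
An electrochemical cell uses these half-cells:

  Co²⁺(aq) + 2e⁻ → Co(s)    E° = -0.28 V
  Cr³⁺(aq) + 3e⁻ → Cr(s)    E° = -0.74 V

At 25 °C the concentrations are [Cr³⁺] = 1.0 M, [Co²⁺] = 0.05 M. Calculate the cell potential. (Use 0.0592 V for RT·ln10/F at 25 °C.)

0.421 V

The Co²⁺/Co couple has the higher reduction potential and acts as the cathode, so E°_cell = -0.28 − (-0.74) = 0.46 V.
Balancing electrons gives n = 6; the reaction quotient is Q = [Cr³⁺]^2/[Co²⁺]^3 = 8000.
At 25 °C, E = E° − (0.0592/n) log Q = 0.46 − (0.0592/6)(3.903) = 0.460 − 0.039 = 0.421 V.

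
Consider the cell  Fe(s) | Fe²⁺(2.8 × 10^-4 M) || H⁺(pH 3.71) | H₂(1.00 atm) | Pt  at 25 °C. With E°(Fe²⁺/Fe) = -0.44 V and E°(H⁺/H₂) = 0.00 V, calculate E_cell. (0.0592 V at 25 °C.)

The hydrogen couple is the cathode, so E°_cell = 0.44 V; n = 2.
[H⁺] = 10^(−3.71) = 1.9 × 10^-4 M, and Q = [Fe²⁺]·P(H₂) / [H⁺]^2 = 7360.
E = E° − (0.0592/2) log Q = 0.44 − (0.0592/2)(3.867) = 0.326 V.

0.33 V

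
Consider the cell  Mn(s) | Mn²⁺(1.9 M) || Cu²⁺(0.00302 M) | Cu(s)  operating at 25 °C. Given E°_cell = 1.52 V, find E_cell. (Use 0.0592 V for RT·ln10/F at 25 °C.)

1.44 V

Balancing electrons gives n = 2; the reaction quotient is Q = [Mn²⁺]/[Cu²⁺] = 629.
At 25 °C, E = E° − (0.0592/n) log Q = 1.52 − (0.0592/2)(2.799) = 1.520 − 0.083 = 1.437 V.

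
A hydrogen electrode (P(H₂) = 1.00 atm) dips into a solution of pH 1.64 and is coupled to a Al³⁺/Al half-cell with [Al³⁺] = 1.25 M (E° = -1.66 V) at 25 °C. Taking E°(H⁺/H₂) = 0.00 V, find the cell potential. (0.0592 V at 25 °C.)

1.56 V

The hydrogen couple is the cathode, so E°_cell = 1.66 V; n = 6.
[H⁺] = 10^(−1.64) = 0.023 M, and Q = [Al³⁺]^2·P(H₂)^3 / [H⁺]^6 = 1.08 × 10^10.
E = E° − (0.0592/6) log Q = 1.66 − (0.0592/6)(10.034) = 1.561 V.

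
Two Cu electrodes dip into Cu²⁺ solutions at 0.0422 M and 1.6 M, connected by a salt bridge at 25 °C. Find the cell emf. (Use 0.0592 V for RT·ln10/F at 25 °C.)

Both half-cells are Cu²⁺/Cu, so E°_cell = 0. The concentrated side is the cathode; the cell reaction moves Cu²⁺ from high to low concentration with n = 2.
Q = [Cu²⁺]_dilute/[Cu²⁺]_conc = 0.0422/1.6 = 0.0264.
E = 0 − (0.0592/2) log Q = −(0.0592/2)(-1.579) = 0.0467 V.

0.047 V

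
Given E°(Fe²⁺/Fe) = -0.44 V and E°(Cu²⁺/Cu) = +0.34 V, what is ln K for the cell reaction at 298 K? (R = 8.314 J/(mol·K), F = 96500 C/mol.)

ln K = 60.8

E°_cell = +0.34 − (-0.44) = 0.78 V, with n = 2 electrons transferred.
At equilibrium E = 0, so the Nernst equation gives ln K = nFE°/RT = (2)(96500)(0.78)/((8.314)(298)) = 60.76.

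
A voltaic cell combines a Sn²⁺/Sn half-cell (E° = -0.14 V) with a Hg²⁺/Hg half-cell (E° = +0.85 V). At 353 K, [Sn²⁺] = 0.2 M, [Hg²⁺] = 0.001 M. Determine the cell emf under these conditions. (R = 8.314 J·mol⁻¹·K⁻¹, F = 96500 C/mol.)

The Hg²⁺/Hg couple has the higher reduction potential and acts as the cathode, so E°_cell = +0.85 − (-0.14) = 0.99 V.
Balancing electrons gives n = 2; the reaction quotient is Q = [Sn²⁺]/[Hg²⁺] = 200.
E = E° − (RT/nF) ln Q = 0.99 − (8.314×353)/(2×96500) × (5.298) = 0.990 − 0.081 = 0.909 V.

0.909 V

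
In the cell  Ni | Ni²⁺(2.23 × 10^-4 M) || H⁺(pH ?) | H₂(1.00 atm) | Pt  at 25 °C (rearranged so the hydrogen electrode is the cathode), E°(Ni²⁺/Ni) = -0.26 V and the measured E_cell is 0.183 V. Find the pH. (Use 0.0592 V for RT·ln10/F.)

pH = 3.13

E°_cell = 0.26 V and n = 2.
log Q = n(E° − E)/0.0592 = 2×(0.26 − 0.183)/0.0592 = 2.601.
With Q = [Ni²⁺]·P(H₂) / [H⁺]^2, solving for [H⁺] gives log[H⁺] = -3.127, so pH = 3.13.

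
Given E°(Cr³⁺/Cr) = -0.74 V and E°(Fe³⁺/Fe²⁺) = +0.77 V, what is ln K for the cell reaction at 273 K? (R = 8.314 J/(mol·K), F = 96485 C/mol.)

E°_cell = +0.77 − (-0.74) = 1.51 V, with n = 3 electrons transferred.
At equilibrium E = 0, so the Nernst equation gives ln K = nFE°/RT = (3)(96485)(1.51)/((8.314)(273)) = 192.57.

ln K = 192.6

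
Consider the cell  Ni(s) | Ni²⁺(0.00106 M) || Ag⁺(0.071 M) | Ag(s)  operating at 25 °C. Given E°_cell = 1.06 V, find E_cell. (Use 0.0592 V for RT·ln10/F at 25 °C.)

1.08 V

Balancing electrons gives n = 2; the reaction quotient is Q = [Ni²⁺]/[Ag⁺]^2 = 0.210.
At 25 °C, E = E° − (0.0592/n) log Q = 1.06 − (0.0592/2)(-0.677) = 1.060 + 0.020 = 1.080 V.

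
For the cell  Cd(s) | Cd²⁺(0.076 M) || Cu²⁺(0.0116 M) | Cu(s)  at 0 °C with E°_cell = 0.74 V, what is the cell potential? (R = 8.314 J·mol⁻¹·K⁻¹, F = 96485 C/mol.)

0.718 V

Balancing electrons gives n = 2; the reaction quotient is Q = [Cd²⁺]/[Cu²⁺] = 6.55.
E = E° − (RT/nF) ln Q = 0.74 − (8.314×273)/(2×96485) × (1.880) = 0.740 − 0.022 = 0.718 V.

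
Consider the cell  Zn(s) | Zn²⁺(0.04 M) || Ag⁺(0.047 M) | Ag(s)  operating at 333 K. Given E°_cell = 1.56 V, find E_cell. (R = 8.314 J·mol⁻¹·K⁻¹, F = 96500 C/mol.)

1.52 V

Balancing electrons gives n = 2; the reaction quotient is Q = [Zn²⁺]/[Ag⁺]^2 = 18.1.
E = E° − (RT/nF) ln Q = 1.56 − (8.314×333)/(2×96500) × (2.896) = 1.560 − 0.042 = 1.518 V.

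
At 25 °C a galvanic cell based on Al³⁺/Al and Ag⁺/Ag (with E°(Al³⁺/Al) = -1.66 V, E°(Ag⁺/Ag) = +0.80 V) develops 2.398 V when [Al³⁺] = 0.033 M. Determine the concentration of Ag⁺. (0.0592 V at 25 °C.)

0.029 M

From the Nernst equation, log Q = n(E° − E)/0.0592 = 3(2.46 − 2.398)/0.0592 = 3.142, so Q = 1390.
With Q = [Al³⁺]/[Ag⁺]^3 and the known concentrations, [Ag⁺]^3 in the denominator gives [Ag⁺] = 0.029 M.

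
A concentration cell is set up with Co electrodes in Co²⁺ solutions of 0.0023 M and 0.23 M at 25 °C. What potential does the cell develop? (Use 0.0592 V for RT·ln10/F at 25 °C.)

0.059 V

Both half-cells are Co²⁺/Co, so E°_cell = 0. The concentrated side is the cathode; the cell reaction moves Co²⁺ from high to low concentration with n = 2.
Q = [Co²⁺]_dilute/[Co²⁺]_conc = 0.0023/0.23 = 0.0100.
E = 0 − (0.0592/2) log Q = −(0.0592/2)(-2.000) = 0.0592 V.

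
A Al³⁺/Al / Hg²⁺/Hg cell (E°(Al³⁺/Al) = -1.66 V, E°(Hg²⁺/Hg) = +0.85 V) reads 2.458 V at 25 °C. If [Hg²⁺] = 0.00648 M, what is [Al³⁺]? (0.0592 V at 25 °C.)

From the Nernst equation, log Q = n(E° − E)/0.0592 = 6(2.51 − 2.458)/0.0592 = 5.270, so Q = 1.86 × 10^5.
With Q = [Al³⁺]^2/[Hg²⁺]^3 and the known concentrations, [Al³⁺]^2 in the numerator gives [Al³⁺] = 0.23 M.

0.23 M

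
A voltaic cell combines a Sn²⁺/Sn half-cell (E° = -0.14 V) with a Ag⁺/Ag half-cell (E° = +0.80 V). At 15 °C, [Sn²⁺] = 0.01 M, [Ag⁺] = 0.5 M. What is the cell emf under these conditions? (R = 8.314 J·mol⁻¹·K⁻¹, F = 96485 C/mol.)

The Ag⁺/Ag couple has the higher reduction potential and acts as the cathode, so E°_cell = +0.80 − (-0.14) = 0.94 V.
Balancing electrons gives n = 2; the reaction quotient is Q = [Sn²⁺]/[Ag⁺]^2 = 0.0400.
E = E° − (RT/nF) ln Q = 0.94 − (8.314×288)/(2×96485) × (-3.219) = 0.940 + 0.040 = 0.980 V.

0.980 V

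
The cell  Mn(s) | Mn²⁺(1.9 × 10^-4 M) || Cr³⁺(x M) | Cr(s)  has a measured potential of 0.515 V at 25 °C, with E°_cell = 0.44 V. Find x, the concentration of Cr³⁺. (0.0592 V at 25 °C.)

From the Nernst equation, log Q = n(E° − E)/0.0592 = 6(0.44 − 0.515)/0.0592 = -7.601, so Q = 2.5 × 10^-8.
With Q = [Mn²⁺]^3/[Cr³⁺]^2 and the known concentrations, [Cr³⁺]^2 in the denominator gives [Cr³⁺] = 0.017 M.

0.017 M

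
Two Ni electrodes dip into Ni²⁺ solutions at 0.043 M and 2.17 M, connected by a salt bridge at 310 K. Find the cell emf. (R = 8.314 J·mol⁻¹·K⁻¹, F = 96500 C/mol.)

0.052 V

Both half-cells are Ni²⁺/Ni, so E°_cell = 0. The concentrated side is the cathode; the cell reaction moves Ni²⁺ from high to low concentration with n = 2.
Q = [Ni²⁺]_dilute/[Ni²⁺]_conc = 0.043/2.17 = 0.0198.
E = 0 − (RT/nF) ln Q = −((8.314×310)/(2×96500))(-3.921) = 0.0524 V.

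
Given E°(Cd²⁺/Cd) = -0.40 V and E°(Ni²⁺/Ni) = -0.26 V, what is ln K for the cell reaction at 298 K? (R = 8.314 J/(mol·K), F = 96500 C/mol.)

E°_cell = -0.26 − (-0.40) = 0.14 V, with n = 2 electrons transferred.
At equilibrium E = 0, so the Nernst equation gives ln K = nFE°/RT = (2)(96500)(0.14)/((8.314)(298)) = 10.91.

ln K = 10.9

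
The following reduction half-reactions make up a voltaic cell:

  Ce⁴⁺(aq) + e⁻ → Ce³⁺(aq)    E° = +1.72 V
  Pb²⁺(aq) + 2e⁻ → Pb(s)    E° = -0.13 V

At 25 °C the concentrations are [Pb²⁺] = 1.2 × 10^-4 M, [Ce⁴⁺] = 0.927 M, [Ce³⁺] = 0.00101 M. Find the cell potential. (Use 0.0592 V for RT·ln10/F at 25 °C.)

2.14 V

The Ce⁴⁺/Ce³⁺ couple has the higher reduction potential and acts as the cathode, so E°_cell = +1.72 − (-0.13) = 1.85 V.
Balancing electrons gives n = 2; the reaction quotient is Q = [Pb²⁺]·[Ce³⁺]^2/[Ce⁴⁺]^2 = 1.42 × 10^-10.
At 25 °C, E = E° − (0.0592/n) log Q = 1.85 − (0.0592/2)(-9.846) = 1.850 + 0.291 = 2.141 V.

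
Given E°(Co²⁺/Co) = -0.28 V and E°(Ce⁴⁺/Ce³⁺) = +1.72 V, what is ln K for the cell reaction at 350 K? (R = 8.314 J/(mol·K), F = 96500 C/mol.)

ln K = 132.7

E°_cell = +1.72 − (-0.28) = 2.00 V, with n = 2 electrons transferred.
At equilibrium E = 0, so the Nernst equation gives ln K = nFE°/RT = (2)(96500)(2.00)/((8.314)(350)) = 132.65.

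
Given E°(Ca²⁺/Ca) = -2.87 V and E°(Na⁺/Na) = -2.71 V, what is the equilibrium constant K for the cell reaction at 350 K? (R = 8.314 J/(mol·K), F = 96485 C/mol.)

4.1 × 10^4

E°_cell = -2.71 − (-2.87) = 0.16 V, with n = 2 electrons transferred.
At equilibrium E = 0, so the Nernst equation gives ln K = nFE°/RT = (2)(96485)(0.16)/((8.314)(350)) = 10.61.
K = e^10.61 = 4.1 × 10^4.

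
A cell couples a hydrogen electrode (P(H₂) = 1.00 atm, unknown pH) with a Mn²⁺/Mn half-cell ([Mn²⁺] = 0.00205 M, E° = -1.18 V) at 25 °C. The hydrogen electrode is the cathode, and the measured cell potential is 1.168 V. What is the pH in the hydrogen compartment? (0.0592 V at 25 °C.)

pH = 1.55

E°_cell = 1.18 V and n = 2.
log Q = n(E° − E)/0.0592 = 2×(1.18 − 1.168)/0.0592 = 0.405.
With Q = [Mn²⁺]·P(H₂) / [H⁺]^2, solving for [H⁺] gives log[H⁺] = -1.547, so pH = 1.55.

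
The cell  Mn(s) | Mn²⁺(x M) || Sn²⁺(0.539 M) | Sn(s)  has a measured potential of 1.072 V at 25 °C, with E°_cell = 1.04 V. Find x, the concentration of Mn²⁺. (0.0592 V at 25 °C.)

From the Nernst equation, log Q = n(E° − E)/0.0592 = 2(1.04 − 1.072)/0.0592 = -1.081, so Q = 0.0830.
With Q = [Mn²⁺]/[Sn²⁺] and the known concentrations, [Mn²⁺] in the numerator gives [Mn²⁺] = 0.045 M.

0.045 M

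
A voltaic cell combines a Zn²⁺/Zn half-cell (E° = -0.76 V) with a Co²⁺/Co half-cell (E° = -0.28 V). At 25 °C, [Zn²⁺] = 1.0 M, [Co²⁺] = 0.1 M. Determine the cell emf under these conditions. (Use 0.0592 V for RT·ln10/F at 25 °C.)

0.450 V

The Co²⁺/Co couple has the higher reduction potential and acts as the cathode, so E°_cell = -0.28 − (-0.76) = 0.48 V.
Balancing electrons gives n = 2; the reaction quotient is Q = [Zn²⁺]/[Co²⁺] = 10.0.
At 25 °C, E = E° − (0.0592/n) log Q = 0.48 − (0.0592/2)(1.000) = 0.480 − 0.030 = 0.450 V.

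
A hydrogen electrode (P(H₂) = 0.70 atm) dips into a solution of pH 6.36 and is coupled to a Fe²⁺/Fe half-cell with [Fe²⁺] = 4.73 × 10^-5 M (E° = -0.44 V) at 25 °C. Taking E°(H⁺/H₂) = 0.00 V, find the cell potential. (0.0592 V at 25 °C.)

0.20 V

The hydrogen couple is the cathode, so E°_cell = 0.44 V; n = 2.
[H⁺] = 10^(−6.36) = 4.4 × 10^-7 M, and Q = [Fe²⁺]·P(H₂) / [H⁺]^2 = 1.74 × 10^8.
E = E° − (0.0592/2) log Q = 0.44 − (0.0592/2)(8.240) = 0.196 V.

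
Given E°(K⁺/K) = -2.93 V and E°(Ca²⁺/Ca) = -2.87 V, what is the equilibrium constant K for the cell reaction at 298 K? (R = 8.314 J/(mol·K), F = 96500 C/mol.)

110

E°_cell = -2.87 − (-2.93) = 0.06 V, with n = 2 electrons transferred.
At equilibrium E = 0, so the Nernst equation gives ln K = nFE°/RT = (2)(96500)(0.06)/((8.314)(298)) = 4.67.
K = e^4.67 = 110.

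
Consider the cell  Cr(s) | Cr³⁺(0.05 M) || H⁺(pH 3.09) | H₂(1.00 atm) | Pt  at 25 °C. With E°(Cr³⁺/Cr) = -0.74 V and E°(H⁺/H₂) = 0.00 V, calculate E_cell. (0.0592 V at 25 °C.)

The hydrogen couple is the cathode, so E°_cell = 0.74 V; n = 6.
[H⁺] = 10^(−3.09) = 8.1 × 10^-4 M, and Q = [Cr³⁺]^2·P(H₂)^3 / [H⁺]^6 = 8.67 × 10^15.
E = E° − (0.0592/6) log Q = 0.74 − (0.0592/6)(15.938) = 0.583 V.

0.58 V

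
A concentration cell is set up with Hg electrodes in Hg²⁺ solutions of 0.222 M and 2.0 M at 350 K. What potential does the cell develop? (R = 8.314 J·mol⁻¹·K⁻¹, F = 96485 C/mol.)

0.033 V

Both half-cells are Hg²⁺/Hg, so E°_cell = 0. The concentrated side is the cathode; the cell reaction moves Hg²⁺ from high to low concentration with n = 2.
Q = [Hg²⁺]_dilute/[Hg²⁺]_conc = 0.222/2.0 = 0.111.
E = 0 − (RT/nF) ln Q = −((8.314×350)/(2×96485))(-2.198) = 0.0331 V.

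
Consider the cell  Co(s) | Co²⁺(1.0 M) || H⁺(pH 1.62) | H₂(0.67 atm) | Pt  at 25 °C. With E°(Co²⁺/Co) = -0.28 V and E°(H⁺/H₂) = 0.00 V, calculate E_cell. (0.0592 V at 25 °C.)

0.19 V

The hydrogen couple is the cathode, so E°_cell = 0.28 V; n = 2.
[H⁺] = 10^(−1.62) = 0.024 M, and Q = [Co²⁺]·P(H₂) / [H⁺]^2 = 1160.
E = E° − (0.0592/2) log Q = 0.28 − (0.0592/2)(3.066) = 0.189 V.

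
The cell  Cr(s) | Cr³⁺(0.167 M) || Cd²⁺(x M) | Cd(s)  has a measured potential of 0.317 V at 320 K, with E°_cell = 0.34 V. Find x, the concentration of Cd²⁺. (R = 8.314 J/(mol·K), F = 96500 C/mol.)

From the Nernst equation, ln Q = nF(E° − E)/RT = 6×96500×(0.34 − 0.317)/(8.314×320) = 5.005, so Q = 149.
With Q = [Cr³⁺]^2/[Cd²⁺]^3 and the known concentrations, [Cd²⁺]^3 in the denominator gives [Cd²⁺] = 0.057 M.

0.057 M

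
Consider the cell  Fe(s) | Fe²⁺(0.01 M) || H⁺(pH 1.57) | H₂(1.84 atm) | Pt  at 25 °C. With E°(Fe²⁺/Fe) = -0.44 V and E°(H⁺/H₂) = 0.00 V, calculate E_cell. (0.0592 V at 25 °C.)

The hydrogen couple is the cathode, so E°_cell = 0.44 V; n = 2.
[H⁺] = 10^(−1.57) = 0.027 M, and Q = [Fe²⁺]·P(H₂) / [H⁺]^2 = 25.4.
E = E° − (0.0592/2) log Q = 0.44 − (0.0592/2)(1.405) = 0.398 V.

0.40 V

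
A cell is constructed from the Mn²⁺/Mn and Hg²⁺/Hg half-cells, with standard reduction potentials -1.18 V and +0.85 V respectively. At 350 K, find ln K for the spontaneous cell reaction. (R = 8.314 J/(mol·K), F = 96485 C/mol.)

ln K = 134.6

E°_cell = +0.85 − (-1.18) = 2.03 V, with n = 2 electrons transferred.
At equilibrium E = 0, so the Nernst equation gives ln K = nFE°/RT = (2)(96485)(2.03)/((8.314)(350)) = 134.62.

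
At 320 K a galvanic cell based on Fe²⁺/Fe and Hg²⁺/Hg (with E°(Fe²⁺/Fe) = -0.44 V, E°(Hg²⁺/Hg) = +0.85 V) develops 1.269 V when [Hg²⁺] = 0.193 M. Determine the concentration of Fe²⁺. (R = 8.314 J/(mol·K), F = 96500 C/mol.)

From the Nernst equation, ln Q = nF(E° − E)/RT = 2×96500×(1.29 − 1.269)/(8.314×320) = 1.523, so Q = 4.59.
With Q = [Fe²⁺]/[Hg²⁺] and the known concentrations, [Fe²⁺] in the numerator gives [Fe²⁺] = 0.89 M.

0.89 M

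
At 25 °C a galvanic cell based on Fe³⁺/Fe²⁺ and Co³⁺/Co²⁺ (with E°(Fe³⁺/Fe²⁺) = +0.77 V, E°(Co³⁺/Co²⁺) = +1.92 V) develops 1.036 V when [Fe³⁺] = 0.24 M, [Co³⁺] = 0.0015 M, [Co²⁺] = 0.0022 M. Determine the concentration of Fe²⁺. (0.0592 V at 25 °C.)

From the Nernst equation, log Q = n(E° − E)/0.0592 = 1(1.15 − 1.036)/0.0592 = 1.926, so Q = 84.3.
With Q = [Fe³⁺]·[Co²⁺]/([Fe²⁺]·[Co³⁺]) and the known concentrations, [Fe²⁺] in the denominator gives [Fe²⁺] = 0.0042 M.

0.0042 M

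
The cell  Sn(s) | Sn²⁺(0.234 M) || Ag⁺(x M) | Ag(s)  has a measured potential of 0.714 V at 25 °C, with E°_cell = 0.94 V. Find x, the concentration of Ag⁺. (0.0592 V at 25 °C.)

7.4 × 10^-5 M

From the Nernst equation, log Q = n(E° − E)/0.0592 = 2(0.94 − 0.714)/0.0592 = 7.635, so Q = 4.32 × 10^7.
With Q = [Sn²⁺]/[Ag⁺]^2 and the known concentrations, [Ag⁺]^2 in the denominator gives [Ag⁺] = 7.4 × 10^-5 M.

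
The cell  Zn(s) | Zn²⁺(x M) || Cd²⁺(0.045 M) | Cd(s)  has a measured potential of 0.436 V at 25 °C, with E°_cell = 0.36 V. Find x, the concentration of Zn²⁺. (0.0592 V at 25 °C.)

From the Nernst equation, log Q = n(E° − E)/0.0592 = 2(0.36 − 0.436)/0.0592 = -2.568, so Q = 0.00271.
With Q = [Zn²⁺]/[Cd²⁺] and the known concentrations, [Zn²⁺] in the numerator gives [Zn²⁺] = 1.2 × 10^-4 M.

1.2 × 10^-4 M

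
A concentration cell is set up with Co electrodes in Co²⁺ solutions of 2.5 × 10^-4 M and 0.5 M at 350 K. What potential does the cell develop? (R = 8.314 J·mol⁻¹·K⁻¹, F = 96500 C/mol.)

0.11 V

Both half-cells are Co²⁺/Co, so E°_cell = 0. The concentrated side is the cathode; the cell reaction moves Co²⁺ from high to low concentration with n = 2.
Q = [Co²⁺]_dilute/[Co²⁺]_conc = 2.5 × 10^-4/0.5 = 5 × 10^-4.
E = 0 − (RT/nF) ln Q = −((8.314×350)/(2×96500))(-7.601) = 0.1146 V.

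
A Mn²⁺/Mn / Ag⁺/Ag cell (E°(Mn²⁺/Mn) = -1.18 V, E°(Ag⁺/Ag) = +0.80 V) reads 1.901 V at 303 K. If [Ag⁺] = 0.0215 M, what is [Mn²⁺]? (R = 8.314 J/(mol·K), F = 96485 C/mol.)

From the Nernst equation, ln Q = nF(E° − E)/RT = 2×96485×(1.98 − 1.901)/(8.314×303) = 6.052, so Q = 425.
With Q = [Mn²⁺]/[Ag⁺]^2 and the known concentrations, [Mn²⁺] in the numerator gives [Mn²⁺] = 0.2 M.

0.2 M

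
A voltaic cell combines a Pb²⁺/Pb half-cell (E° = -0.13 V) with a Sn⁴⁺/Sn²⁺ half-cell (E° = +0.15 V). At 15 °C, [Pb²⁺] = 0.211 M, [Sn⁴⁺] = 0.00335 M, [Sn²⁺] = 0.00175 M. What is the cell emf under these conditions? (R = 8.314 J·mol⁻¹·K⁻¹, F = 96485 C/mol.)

The Sn⁴⁺/Sn²⁺ couple has the higher reduction potential and acts as the cathode, so E°_cell = +0.15 − (-0.13) = 0.28 V.
Balancing electrons gives n = 2; the reaction quotient is Q = [Pb²⁺]·[Sn²⁺]/[Sn⁴⁺] = 0.110.
E = E° − (RT/nF) ln Q = 0.28 − (8.314×288)/(2×96485) × (-2.205) = 0.280 + 0.027 = 0.307 V.

0.307 V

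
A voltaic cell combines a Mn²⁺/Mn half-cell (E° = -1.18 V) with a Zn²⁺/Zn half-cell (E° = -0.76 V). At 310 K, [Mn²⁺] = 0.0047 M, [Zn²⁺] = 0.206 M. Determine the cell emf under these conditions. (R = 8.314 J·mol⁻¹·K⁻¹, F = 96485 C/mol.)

0.470 V

The Zn²⁺/Zn couple has the higher reduction potential and acts as the cathode, so E°_cell = -0.76 − (-1.18) = 0.42 V.
Balancing electrons gives n = 2; the reaction quotient is Q = [Mn²⁺]/[Zn²⁺] = 0.0228.
E = E° − (RT/nF) ln Q = 0.42 − (8.314×310)/(2×96485) × (-3.780) = 0.420 + 0.050 = 0.470 V.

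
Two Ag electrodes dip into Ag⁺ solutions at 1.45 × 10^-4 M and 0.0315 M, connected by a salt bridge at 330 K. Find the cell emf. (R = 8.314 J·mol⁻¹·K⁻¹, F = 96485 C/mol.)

Both half-cells are Ag⁺/Ag, so E°_cell = 0. The concentrated side is the cathode; the cell reaction moves Ag⁺ from high to low concentration with n = 1.
Q = [Ag⁺]_dilute/[Ag⁺]_conc = 1.45 × 10^-4/0.0315 = 0.00460.
E = 0 − (RT/nF) ln Q = −((8.314×330)/(1×96485))(-5.381) = 0.1530 V.

0.15 V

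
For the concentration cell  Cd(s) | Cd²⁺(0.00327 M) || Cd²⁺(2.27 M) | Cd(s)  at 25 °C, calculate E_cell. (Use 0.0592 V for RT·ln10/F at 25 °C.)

Both half-cells are Cd²⁺/Cd, so E°_cell = 0. The concentrated side is the cathode; the cell reaction moves Cd²⁺ from high to low concentration with n = 2.
Q = [Cd²⁺]_dilute/[Cd²⁺]_conc = 0.00327/2.27 = 0.00144.
E = 0 − (0.0592/2) log Q = −(0.0592/2)(-2.841) = 0.0841 V.

0.084 V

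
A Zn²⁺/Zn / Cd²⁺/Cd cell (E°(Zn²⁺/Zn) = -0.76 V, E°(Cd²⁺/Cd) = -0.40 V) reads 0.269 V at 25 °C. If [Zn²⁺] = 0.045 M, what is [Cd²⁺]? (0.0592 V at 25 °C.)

From the Nernst equation, log Q = n(E° − E)/0.0592 = 2(0.36 − 0.269)/0.0592 = 3.074, so Q = 1190.
With Q = [Zn²⁺]/[Cd²⁺] and the known concentrations, [Cd²⁺] in the denominator gives [Cd²⁺] = 3.8 × 10^-5 M.

3.8 × 10^-5 M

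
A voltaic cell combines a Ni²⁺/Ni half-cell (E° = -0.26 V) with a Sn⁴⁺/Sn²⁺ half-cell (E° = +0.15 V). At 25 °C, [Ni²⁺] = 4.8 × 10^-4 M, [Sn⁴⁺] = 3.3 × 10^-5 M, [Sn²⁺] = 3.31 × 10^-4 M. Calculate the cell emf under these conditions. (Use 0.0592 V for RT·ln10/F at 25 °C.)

0.479 V

The Sn⁴⁺/Sn²⁺ couple has the higher reduction potential and acts as the cathode, so E°_cell = +0.15 − (-0.26) = 0.41 V.
Balancing electrons gives n = 2; the reaction quotient is Q = [Ni²⁺]·[Sn²⁺]/[Sn⁴⁺] = 0.00481.
At 25 °C, E = E° − (0.0592/n) log Q = 0.41 − (0.0592/2)(-2.317) = 0.410 + 0.069 = 0.479 V.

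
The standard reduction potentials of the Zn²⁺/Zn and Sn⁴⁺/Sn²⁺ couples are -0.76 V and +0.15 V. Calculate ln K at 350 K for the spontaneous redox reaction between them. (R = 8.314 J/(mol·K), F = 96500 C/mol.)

ln K = 60.4

E°_cell = +0.15 − (-0.76) = 0.91 V, with n = 2 electrons transferred.
At equilibrium E = 0, so the Nernst equation gives ln K = nFE°/RT = (2)(96500)(0.91)/((8.314)(350)) = 60.36.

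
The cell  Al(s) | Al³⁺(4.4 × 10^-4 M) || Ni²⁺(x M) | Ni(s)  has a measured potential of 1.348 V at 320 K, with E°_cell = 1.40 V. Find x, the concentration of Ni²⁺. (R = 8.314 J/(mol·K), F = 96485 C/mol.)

1.3 × 10^-4 M

From the Nernst equation, ln Q = nF(E° − E)/RT = 6×96485×(1.40 − 1.348)/(8.314×320) = 11.315, so Q = 8.2 × 10^4.
With Q = [Al³⁺]^2/[Ni²⁺]^3 and the known concentrations, [Ni²⁺]^3 in the denominator gives [Ni²⁺] = 1.3 × 10^-4 M.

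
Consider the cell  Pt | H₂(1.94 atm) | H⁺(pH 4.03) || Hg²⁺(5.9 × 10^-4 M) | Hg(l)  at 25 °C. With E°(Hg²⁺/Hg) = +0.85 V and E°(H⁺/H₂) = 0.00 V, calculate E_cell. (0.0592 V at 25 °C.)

1.00 V

The Hg²⁺/Hg couple is the cathode, so E°_cell = 0.85 V; n = 2.
[H⁺] = 10^(−4.03) = 9.3 × 10^-5 M, and Q = [H⁺]^2 / ([Hg²⁺]·P(H₂)) = 7.61 × 10^-6.
E = E° − (0.0592/2) log Q = 0.85 − (0.0592/2)(-5.119) = 1.002 V.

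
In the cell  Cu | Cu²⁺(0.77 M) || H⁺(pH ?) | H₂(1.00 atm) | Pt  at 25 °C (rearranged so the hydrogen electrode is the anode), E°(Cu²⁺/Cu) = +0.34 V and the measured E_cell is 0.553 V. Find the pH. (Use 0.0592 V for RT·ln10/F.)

pH = 3.65

E°_cell = 0.34 V and n = 2.
log Q = n(E° − E)/0.0592 = 2×(0.34 − 0.553)/0.0592 = -7.196.
With Q = [H⁺]^2 / ([Cu²⁺]·P(H₂)), solving for [H⁺] gives log[H⁺] = -3.655, so pH = 3.65.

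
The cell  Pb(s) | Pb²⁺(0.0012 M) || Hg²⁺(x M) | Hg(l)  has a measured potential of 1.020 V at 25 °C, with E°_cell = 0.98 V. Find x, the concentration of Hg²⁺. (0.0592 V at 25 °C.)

0.027 M

From the Nernst equation, log Q = n(E° − E)/0.0592 = 2(0.98 − 1.020)/0.0592 = -1.351, so Q = 0.0445.
With Q = [Pb²⁺]/[Hg²⁺] and the known concentrations, [Hg²⁺] in the denominator gives [Hg²⁺] = 0.027 M.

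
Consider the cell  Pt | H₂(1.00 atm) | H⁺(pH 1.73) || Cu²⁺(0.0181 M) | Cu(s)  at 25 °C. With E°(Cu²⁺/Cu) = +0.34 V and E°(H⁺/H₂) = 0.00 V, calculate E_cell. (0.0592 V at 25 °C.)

The Cu²⁺/Cu couple is the cathode, so E°_cell = 0.34 V; n = 2.
[H⁺] = 10^(−1.73) = 0.019 M, and Q = [H⁺]^2 / ([Cu²⁺]·P(H₂)) = 0.0192.
E = E° − (0.0592/2) log Q = 0.34 − (0.0592/2)(-1.718) = 0.391 V.

0.39 V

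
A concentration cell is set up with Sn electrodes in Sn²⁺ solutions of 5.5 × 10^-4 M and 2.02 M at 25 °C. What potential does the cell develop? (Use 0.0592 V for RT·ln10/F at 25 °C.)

Both half-cells are Sn²⁺/Sn, so E°_cell = 0. The concentrated side is the cathode; the cell reaction moves Sn²⁺ from high to low concentration with n = 2.
Q = [Sn²⁺]_dilute/[Sn²⁺]_conc = 5.5 × 10^-4/2.02 = 2.72 × 10^-4.
E = 0 − (0.0592/2) log Q = −(0.0592/2)(-3.565) = 0.1055 V.

0.11 V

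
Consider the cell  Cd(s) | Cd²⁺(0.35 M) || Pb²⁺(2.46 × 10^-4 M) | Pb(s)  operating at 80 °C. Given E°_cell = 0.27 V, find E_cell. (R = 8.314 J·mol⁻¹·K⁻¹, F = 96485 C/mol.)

0.160 V

Balancing electrons gives n = 2; the reaction quotient is Q = [Cd²⁺]/[Pb²⁺] = 1420.
E = E° − (RT/nF) ln Q = 0.27 − (8.314×353)/(2×96485) × (7.260) = 0.270 − 0.110 = 0.160 V.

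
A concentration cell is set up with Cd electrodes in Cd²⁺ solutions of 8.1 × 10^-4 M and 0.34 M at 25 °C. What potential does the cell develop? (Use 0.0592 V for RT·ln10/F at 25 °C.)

0.078 V

Both half-cells are Cd²⁺/Cd, so E°_cell = 0. The concentrated side is the cathode; the cell reaction moves Cd²⁺ from high to low concentration with n = 2.
Q = [Cd²⁺]_dilute/[Cd²⁺]_conc = 8.1 × 10^-4/0.34 = 0.00238.
E = 0 − (0.0592/2) log Q = −(0.0592/2)(-2.623) = 0.0776 V.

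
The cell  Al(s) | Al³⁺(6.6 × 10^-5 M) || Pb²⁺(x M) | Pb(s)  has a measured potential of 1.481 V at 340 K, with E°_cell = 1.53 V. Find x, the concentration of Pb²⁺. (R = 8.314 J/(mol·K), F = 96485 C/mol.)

5.8 × 10^-5 M

From the Nernst equation, ln Q = nF(E° − E)/RT = 6×96485×(1.53 − 1.481)/(8.314×340) = 10.035, so Q = 2.28 × 10^4.
With Q = [Al³⁺]^2/[Pb²⁺]^3 and the known concentrations, [Pb²⁺]^3 in the denominator gives [Pb²⁺] = 5.8 × 10^-5 M.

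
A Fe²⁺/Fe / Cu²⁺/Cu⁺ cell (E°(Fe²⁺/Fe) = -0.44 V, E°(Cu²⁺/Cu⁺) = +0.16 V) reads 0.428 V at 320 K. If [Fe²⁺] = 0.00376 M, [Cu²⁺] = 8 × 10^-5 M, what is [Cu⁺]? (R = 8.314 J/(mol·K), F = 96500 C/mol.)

0.67 M

From the Nernst equation, ln Q = nF(E° − E)/RT = 2×96500×(0.60 − 0.428)/(8.314×320) = 12.477, so Q = 2.62 × 10^5.
With Q = [Fe²⁺]·[Cu⁺]^2/[Cu²⁺]^2 and the known concentrations, [Cu⁺]^2 in the numerator gives [Cu⁺] = 0.67 M.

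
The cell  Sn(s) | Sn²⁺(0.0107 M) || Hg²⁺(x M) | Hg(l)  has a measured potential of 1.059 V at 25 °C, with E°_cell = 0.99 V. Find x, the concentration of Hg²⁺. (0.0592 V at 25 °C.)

From the Nernst equation, log Q = n(E° − E)/0.0592 = 2(0.99 − 1.059)/0.0592 = -2.331, so Q = 0.00467.
With Q = [Sn²⁺]/[Hg²⁺] and the known concentrations, [Hg²⁺] in the denominator gives [Hg²⁺] = 2.3 M.

2.3 M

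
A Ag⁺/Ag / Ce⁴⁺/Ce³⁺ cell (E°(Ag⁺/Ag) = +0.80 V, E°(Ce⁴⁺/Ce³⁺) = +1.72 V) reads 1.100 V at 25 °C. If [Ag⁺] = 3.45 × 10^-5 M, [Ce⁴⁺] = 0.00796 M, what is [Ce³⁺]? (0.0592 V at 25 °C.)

From the Nernst equation, log Q = n(E° − E)/0.0592 = 1(0.92 − 1.100)/0.0592 = -3.041, so Q = 9.11 × 10^-4.
With Q = [Ag⁺]·[Ce³⁺]/[Ce⁴⁺] and the known concentrations, [Ce³⁺] in the numerator gives [Ce³⁺] = 0.21 M.

0.21 M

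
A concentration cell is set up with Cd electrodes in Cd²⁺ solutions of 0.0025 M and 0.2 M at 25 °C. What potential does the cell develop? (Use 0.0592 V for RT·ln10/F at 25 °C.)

0.056 V

Both half-cells are Cd²⁺/Cd, so E°_cell = 0. The concentrated side is the cathode; the cell reaction moves Cd²⁺ from high to low concentration with n = 2.
Q = [Cd²⁺]_dilute/[Cd²⁺]_conc = 0.0025/0.2 = 0.0125.
E = 0 − (0.0592/2) log Q = −(0.0592/2)(-1.903) = 0.0563 V.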